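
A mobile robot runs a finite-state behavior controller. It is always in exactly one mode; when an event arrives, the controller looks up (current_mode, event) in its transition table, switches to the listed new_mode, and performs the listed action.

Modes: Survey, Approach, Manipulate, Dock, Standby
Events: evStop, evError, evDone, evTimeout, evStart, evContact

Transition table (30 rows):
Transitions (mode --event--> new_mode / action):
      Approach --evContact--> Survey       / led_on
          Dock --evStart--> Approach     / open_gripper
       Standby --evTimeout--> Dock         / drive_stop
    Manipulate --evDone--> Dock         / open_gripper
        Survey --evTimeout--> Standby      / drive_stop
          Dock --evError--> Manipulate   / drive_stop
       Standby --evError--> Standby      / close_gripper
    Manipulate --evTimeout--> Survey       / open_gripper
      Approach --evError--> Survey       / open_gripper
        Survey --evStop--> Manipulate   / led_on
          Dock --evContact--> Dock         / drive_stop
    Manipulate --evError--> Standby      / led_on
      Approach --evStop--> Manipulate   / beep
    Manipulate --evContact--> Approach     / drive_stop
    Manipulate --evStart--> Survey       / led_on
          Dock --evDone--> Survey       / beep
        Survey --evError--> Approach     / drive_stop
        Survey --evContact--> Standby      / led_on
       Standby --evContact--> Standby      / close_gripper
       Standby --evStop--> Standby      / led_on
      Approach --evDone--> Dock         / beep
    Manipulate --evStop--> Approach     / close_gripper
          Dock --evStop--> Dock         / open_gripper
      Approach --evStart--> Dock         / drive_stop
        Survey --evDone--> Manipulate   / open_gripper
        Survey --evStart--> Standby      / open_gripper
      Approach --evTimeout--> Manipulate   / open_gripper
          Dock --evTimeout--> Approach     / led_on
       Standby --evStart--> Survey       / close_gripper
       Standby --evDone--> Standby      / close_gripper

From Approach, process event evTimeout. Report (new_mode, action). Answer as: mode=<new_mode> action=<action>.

mode=Manipulate action=open_gripper

current mode = Approach; filter table to that mode:
  (Approach, evContact) → (Survey, led_on)
  (Approach, evError) → (Survey, open_gripper)
  (Approach, evStop) → (Manipulate, beep)
  (Approach, evDone) → (Dock, beep)
  (Approach, evStart) → (Dock, drive_stop)
  (Approach, evTimeout) → (Manipulate, open_gripper)  ← event matches
event = evTimeout selects (Manipulate, open_gripper)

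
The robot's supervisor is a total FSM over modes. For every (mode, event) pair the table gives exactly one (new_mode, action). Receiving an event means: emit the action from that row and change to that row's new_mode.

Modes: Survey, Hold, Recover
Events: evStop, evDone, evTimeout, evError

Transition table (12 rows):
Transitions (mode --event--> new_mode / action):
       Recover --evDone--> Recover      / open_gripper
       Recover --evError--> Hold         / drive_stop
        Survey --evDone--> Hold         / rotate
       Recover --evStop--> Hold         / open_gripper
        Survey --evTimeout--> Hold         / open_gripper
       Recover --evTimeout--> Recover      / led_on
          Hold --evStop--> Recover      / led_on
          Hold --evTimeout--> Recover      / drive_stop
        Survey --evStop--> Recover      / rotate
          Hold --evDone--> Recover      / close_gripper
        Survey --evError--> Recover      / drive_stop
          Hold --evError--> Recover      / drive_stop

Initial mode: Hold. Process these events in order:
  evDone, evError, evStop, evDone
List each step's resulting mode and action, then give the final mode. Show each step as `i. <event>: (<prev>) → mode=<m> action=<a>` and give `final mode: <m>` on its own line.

final mode: Recover

1. evDone: (Hold) → mode=Recover action=close_gripper
2. evError: (Recover) → mode=Hold action=drive_stop
3. evStop: (Hold) → mode=Recover action=led_on
4. evDone: (Recover) → mode=Recover action=open_gripper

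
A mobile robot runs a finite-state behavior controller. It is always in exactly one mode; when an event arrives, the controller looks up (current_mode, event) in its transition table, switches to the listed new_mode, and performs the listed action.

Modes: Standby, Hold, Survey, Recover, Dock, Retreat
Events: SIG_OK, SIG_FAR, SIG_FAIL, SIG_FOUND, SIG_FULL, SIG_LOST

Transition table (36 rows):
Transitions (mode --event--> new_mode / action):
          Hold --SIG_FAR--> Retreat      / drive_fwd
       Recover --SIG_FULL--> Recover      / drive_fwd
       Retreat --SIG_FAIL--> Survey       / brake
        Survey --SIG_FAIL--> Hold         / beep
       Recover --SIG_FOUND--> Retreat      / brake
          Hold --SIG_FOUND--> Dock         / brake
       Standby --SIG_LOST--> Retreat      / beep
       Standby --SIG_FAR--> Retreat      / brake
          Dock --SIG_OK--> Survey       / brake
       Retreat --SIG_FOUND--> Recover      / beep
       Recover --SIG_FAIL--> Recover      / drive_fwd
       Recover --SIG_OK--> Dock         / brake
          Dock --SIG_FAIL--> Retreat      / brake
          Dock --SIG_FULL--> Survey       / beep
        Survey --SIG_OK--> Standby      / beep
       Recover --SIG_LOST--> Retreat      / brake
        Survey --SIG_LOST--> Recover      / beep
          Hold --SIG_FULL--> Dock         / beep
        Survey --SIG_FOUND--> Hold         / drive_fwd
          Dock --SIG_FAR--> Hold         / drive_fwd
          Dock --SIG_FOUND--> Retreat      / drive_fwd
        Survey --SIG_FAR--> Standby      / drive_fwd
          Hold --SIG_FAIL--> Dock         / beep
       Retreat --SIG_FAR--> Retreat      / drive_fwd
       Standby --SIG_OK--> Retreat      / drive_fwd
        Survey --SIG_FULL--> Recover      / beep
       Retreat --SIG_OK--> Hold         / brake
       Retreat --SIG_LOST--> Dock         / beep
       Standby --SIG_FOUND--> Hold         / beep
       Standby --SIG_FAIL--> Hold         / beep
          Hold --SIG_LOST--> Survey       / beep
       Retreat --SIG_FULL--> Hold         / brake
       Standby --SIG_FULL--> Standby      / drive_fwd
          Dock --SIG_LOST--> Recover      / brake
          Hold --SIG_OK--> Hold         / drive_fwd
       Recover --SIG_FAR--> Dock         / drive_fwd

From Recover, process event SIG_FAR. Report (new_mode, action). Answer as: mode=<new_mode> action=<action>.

current mode = Recover; filter table to that mode:
  (Recover, SIG_FULL) → (Recover, drive_fwd)
  (Recover, SIG_FOUND) → (Retreat, brake)
  (Recover, SIG_FAIL) → (Recover, drive_fwd)
  (Recover, SIG_OK) → (Dock, brake)
  (Recover, SIG_LOST) → (Retreat, brake)
  (Recover, SIG_FAR) → (Dock, drive_fwd)  ← event matches
event = SIG_FAR selects (Dock, drive_fwd)

mode=Dock action=drive_fwd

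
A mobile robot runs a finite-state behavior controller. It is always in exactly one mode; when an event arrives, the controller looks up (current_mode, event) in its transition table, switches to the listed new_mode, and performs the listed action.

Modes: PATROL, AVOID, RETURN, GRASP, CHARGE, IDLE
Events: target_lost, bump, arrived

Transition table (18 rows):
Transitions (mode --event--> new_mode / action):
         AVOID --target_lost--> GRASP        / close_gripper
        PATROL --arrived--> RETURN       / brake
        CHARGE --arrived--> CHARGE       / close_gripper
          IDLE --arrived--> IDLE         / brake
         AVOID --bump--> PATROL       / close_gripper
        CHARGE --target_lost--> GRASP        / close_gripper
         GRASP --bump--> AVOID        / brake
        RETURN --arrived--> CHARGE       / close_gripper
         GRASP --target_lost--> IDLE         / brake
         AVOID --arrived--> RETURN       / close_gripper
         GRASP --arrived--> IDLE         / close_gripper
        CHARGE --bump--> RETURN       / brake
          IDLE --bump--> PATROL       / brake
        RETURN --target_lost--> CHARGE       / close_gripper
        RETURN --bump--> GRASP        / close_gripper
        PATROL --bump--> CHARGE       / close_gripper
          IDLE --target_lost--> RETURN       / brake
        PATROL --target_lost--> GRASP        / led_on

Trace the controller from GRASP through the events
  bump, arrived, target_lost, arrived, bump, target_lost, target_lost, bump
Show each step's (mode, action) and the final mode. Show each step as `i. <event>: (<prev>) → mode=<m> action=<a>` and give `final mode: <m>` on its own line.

final mode: AVOID

1. bump: (GRASP) → mode=AVOID action=brake
2. arrived: (AVOID) → mode=RETURN action=close_gripper
3. target_lost: (RETURN) → mode=CHARGE action=close_gripper
4. arrived: (CHARGE) → mode=CHARGE action=close_gripper
5. bump: (CHARGE) → mode=RETURN action=brake
6. target_lost: (RETURN) → mode=CHARGE action=close_gripper
7. target_lost: (CHARGE) → mode=GRASP action=close_gripper
8. bump: (GRASP) → mode=AVOID action=brake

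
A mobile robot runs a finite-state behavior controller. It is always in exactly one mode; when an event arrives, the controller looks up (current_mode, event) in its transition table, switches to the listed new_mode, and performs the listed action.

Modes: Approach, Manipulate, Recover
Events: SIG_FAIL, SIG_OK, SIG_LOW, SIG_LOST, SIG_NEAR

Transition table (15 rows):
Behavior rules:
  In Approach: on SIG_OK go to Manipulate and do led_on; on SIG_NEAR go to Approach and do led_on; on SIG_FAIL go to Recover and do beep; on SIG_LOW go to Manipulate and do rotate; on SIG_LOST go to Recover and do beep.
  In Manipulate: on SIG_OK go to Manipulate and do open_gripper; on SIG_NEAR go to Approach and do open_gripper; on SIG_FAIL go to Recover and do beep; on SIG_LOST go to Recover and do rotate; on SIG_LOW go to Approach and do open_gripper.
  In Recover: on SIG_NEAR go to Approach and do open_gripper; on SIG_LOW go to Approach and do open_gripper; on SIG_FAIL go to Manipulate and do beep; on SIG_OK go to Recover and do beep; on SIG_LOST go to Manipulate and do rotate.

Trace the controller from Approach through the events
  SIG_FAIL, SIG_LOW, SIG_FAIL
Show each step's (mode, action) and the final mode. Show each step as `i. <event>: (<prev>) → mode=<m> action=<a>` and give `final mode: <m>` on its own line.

1. SIG_FAIL: (Approach) → mode=Recover action=beep
2. SIG_LOW: (Recover) → mode=Approach action=open_gripper
3. SIG_FAIL: (Approach) → mode=Recover action=beep

final mode: Recover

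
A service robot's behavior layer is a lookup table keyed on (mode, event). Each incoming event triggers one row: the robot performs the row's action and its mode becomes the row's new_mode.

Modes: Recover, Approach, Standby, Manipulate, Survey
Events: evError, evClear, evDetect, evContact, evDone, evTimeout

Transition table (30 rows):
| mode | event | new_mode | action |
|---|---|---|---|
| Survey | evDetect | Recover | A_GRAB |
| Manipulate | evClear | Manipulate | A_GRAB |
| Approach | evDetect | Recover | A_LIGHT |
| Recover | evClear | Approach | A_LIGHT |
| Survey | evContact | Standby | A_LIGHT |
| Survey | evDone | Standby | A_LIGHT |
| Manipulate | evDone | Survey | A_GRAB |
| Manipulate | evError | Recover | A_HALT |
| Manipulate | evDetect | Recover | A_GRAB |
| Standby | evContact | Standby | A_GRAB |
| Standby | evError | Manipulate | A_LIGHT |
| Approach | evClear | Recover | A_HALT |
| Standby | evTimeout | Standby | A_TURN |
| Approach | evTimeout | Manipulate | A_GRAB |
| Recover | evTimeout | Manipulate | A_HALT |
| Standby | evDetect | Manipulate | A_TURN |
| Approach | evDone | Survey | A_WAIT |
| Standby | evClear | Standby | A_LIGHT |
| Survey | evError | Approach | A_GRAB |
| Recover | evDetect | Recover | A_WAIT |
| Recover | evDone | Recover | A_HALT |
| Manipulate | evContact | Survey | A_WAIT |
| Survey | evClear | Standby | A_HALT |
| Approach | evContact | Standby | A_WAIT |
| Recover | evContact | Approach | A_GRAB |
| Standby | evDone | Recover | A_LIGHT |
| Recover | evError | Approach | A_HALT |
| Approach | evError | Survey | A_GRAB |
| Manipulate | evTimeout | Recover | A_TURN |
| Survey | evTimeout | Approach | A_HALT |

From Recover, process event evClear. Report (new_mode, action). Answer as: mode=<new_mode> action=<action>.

mode=Approach action=A_LIGHT

current mode = Recover; filter table to that mode:
  (Recover, evClear) → (Approach, A_LIGHT)  ← event matches
  (Recover, evTimeout) → (Manipulate, A_HALT)
  (Recover, evDetect) → (Recover, A_WAIT)
  (Recover, evDone) → (Recover, A_HALT)
  (Recover, evContact) → (Approach, A_GRAB)
  (Recover, evError) → (Approach, A_HALT)
event = evClear selects (Approach, A_LIGHT)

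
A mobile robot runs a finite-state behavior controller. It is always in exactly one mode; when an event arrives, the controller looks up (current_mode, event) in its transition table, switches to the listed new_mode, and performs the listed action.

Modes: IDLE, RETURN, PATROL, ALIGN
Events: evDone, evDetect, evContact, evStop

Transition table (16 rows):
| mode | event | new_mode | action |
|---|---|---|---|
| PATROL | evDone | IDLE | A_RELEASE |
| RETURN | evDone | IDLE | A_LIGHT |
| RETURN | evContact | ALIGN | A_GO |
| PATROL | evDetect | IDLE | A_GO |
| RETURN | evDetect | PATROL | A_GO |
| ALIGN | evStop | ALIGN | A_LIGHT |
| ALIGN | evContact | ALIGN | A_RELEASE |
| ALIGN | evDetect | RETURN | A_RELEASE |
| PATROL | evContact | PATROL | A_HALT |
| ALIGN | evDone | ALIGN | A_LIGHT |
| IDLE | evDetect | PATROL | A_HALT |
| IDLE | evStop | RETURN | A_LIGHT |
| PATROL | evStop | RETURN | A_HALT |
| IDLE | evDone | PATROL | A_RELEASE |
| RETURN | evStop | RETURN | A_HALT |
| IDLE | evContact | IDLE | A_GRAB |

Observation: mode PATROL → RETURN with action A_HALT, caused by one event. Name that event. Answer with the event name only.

try evDone: (PATROL, evDone) → (IDLE, A_RELEASE)
try evDetect: (PATROL, evDetect) → (IDLE, A_GO)
try evContact: (PATROL, evContact) → (PATROL, A_HALT)
try evStop: (PATROL, evStop) → (RETURN, A_HALT)  ← matches

evStop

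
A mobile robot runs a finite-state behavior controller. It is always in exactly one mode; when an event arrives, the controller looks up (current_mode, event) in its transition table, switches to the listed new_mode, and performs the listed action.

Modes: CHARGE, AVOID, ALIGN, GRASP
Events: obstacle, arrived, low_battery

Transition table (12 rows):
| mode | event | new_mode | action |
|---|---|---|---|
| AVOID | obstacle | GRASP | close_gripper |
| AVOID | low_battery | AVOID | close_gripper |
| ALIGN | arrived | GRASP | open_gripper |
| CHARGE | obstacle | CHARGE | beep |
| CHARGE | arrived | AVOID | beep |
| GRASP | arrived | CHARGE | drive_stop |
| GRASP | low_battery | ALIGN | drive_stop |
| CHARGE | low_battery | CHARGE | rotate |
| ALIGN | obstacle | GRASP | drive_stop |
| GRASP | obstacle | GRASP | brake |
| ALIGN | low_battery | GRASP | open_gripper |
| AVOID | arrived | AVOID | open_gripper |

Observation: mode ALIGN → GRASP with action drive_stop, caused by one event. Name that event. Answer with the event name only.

try obstacle: (ALIGN, obstacle) → (GRASP, drive_stop)  ← matches
try arrived: (ALIGN, arrived) → (GRASP, open_gripper)
try low_battery: (ALIGN, low_battery) → (GRASP, open_gripper)

obstacle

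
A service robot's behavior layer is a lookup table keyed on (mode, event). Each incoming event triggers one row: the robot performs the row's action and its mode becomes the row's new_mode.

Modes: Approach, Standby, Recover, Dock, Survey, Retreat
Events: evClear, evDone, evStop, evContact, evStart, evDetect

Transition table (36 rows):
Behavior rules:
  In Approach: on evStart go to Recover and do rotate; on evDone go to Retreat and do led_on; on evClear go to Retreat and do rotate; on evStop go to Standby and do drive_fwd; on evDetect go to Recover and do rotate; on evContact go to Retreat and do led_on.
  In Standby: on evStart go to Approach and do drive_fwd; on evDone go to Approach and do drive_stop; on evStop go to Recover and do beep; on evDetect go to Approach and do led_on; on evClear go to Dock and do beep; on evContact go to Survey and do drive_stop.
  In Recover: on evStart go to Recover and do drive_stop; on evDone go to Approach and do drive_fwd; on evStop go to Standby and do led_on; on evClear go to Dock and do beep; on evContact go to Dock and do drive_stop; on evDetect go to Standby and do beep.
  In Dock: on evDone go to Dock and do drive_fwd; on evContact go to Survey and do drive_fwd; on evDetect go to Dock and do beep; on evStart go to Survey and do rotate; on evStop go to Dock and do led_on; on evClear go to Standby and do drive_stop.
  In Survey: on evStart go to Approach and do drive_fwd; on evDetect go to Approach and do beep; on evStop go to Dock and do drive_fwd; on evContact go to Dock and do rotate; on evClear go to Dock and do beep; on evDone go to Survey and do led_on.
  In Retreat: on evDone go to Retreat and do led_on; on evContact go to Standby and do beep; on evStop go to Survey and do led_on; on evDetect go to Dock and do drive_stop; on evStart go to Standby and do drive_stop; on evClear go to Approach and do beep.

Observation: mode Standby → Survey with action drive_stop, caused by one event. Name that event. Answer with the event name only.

evContact

try evClear: (Standby, evClear) → (Dock, beep)
try evDone: (Standby, evDone) → (Approach, drive_stop)
try evStop: (Standby, evStop) → (Recover, beep)
try evContact: (Standby, evContact) → (Survey, drive_stop)  ← matches
try evStart: (Standby, evStart) → (Approach, drive_fwd)
try evDetect: (Standby, evDetect) → (Approach, led_on)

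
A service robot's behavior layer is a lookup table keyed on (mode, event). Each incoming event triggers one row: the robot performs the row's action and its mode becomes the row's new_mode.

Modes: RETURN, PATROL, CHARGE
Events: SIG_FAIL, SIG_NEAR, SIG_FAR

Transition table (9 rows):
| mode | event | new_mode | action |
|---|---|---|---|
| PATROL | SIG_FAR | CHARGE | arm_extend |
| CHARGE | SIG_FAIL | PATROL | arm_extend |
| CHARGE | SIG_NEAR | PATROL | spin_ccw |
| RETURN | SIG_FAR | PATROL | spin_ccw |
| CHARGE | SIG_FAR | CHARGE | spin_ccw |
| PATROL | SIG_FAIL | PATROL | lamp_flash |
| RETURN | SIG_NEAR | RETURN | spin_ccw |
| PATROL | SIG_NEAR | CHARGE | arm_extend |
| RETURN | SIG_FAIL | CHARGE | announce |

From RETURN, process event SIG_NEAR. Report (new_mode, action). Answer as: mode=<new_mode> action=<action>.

current mode = RETURN; filter table to that mode:
  (RETURN, SIG_FAR) → (PATROL, spin_ccw)
  (RETURN, SIG_NEAR) → (RETURN, spin_ccw)  ← event matches
  (RETURN, SIG_FAIL) → (CHARGE, announce)
event = SIG_NEAR selects (RETURN, spin_ccw)

mode=RETURN action=spin_ccw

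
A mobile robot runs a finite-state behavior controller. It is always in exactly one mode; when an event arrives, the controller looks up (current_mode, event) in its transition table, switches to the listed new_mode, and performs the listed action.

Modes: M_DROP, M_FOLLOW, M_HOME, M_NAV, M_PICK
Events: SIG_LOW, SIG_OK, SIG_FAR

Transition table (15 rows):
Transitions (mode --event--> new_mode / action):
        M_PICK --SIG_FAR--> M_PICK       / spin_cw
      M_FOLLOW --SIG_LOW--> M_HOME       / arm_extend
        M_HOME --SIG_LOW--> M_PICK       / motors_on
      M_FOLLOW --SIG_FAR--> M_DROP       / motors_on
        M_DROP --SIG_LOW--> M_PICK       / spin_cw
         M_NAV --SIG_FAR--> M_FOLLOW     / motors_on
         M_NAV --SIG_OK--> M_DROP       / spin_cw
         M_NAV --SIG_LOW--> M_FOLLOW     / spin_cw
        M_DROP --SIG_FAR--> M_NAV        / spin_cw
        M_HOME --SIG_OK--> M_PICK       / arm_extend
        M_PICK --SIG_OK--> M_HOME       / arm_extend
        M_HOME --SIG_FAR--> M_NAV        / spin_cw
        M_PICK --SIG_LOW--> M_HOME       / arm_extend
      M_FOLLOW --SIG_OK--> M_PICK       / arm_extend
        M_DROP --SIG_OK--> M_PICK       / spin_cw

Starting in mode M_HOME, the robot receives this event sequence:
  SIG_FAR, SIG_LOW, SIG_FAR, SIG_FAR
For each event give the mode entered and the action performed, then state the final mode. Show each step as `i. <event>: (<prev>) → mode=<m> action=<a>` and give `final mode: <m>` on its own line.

1. SIG_FAR: (M_HOME) → mode=M_NAV action=spin_cw
2. SIG_LOW: (M_NAV) → mode=M_FOLLOW action=spin_cw
3. SIG_FAR: (M_FOLLOW) → mode=M_DROP action=motors_on
4. SIG_FAR: (M_DROP) → mode=M_NAV action=spin_cw

final mode: M_NAV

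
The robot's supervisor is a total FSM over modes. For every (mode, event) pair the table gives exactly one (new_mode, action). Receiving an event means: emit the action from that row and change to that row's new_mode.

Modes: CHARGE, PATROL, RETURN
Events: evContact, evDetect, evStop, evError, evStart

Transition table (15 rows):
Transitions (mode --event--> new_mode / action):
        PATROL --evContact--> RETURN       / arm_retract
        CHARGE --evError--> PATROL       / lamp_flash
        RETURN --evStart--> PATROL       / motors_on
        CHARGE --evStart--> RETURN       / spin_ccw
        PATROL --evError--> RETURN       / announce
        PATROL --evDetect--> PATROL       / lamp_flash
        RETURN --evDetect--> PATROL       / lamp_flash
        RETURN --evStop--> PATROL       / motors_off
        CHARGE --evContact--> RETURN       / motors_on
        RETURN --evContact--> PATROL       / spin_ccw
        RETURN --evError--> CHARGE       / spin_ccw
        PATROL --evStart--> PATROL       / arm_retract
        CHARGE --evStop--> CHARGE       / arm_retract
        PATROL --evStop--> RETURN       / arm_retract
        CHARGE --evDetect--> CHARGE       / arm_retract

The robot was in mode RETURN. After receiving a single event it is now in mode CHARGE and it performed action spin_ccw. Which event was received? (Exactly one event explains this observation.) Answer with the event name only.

try evContact: (RETURN, evContact) → (PATROL, spin_ccw)
try evDetect: (RETURN, evDetect) → (PATROL, lamp_flash)
try evStop: (RETURN, evStop) → (PATROL, motors_off)
try evError: (RETURN, evError) → (CHARGE, spin_ccw)  ← matches
try evStart: (RETURN, evStart) → (PATROL, motors_on)

evError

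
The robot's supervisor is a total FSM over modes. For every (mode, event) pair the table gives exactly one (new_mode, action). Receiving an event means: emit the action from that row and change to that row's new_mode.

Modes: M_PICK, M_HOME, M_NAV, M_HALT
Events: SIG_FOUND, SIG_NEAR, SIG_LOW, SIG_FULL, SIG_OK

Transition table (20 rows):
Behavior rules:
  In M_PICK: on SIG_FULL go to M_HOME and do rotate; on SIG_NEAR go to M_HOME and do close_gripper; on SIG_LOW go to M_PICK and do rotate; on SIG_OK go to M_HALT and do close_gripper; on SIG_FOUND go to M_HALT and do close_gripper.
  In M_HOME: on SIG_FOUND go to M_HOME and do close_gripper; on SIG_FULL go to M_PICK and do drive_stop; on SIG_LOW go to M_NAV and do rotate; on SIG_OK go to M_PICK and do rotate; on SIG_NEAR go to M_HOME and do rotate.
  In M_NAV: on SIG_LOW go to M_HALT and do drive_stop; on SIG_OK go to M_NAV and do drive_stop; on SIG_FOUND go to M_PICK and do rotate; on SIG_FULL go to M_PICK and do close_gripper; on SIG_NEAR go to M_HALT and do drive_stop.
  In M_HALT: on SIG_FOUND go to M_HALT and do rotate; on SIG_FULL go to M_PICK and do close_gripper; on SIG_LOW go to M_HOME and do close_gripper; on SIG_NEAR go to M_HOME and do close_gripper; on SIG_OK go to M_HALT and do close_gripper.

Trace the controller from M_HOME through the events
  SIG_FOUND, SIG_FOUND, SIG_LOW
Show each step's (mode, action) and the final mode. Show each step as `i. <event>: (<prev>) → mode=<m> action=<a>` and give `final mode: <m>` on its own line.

final mode: M_NAV

1. SIG_FOUND: (M_HOME) → mode=M_HOME action=close_gripper
2. SIG_FOUND: (M_HOME) → mode=M_HOME action=close_gripper
3. SIG_LOW: (M_HOME) → mode=M_NAV action=rotate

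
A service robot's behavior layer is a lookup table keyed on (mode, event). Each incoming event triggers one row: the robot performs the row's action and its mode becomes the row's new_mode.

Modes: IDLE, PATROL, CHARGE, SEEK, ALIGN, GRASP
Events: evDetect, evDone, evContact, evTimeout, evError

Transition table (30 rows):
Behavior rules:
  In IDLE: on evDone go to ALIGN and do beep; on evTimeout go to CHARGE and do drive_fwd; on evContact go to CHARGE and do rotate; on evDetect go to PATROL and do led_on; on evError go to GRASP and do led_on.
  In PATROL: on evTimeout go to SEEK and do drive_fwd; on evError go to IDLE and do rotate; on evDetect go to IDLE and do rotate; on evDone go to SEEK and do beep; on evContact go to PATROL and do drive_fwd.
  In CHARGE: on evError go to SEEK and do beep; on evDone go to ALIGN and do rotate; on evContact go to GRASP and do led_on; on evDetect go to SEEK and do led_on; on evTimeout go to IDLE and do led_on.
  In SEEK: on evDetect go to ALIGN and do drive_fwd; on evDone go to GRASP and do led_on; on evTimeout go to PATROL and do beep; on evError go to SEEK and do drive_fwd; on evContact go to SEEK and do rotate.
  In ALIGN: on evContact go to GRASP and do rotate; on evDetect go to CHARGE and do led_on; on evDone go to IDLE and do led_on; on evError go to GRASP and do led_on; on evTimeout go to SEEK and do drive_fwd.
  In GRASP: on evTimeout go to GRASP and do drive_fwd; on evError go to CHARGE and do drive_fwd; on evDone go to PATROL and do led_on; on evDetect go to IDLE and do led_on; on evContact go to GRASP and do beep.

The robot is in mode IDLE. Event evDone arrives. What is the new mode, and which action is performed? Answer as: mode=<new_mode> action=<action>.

mode=ALIGN action=beep

current mode = IDLE; filter table to that mode:
  (IDLE, evDone) → (ALIGN, beep)  ← event matches
  (IDLE, evTimeout) → (CHARGE, drive_fwd)
  (IDLE, evContact) → (CHARGE, rotate)
  (IDLE, evDetect) → (PATROL, led_on)
  (IDLE, evError) → (GRASP, led_on)
event = evDone selects (ALIGN, beep)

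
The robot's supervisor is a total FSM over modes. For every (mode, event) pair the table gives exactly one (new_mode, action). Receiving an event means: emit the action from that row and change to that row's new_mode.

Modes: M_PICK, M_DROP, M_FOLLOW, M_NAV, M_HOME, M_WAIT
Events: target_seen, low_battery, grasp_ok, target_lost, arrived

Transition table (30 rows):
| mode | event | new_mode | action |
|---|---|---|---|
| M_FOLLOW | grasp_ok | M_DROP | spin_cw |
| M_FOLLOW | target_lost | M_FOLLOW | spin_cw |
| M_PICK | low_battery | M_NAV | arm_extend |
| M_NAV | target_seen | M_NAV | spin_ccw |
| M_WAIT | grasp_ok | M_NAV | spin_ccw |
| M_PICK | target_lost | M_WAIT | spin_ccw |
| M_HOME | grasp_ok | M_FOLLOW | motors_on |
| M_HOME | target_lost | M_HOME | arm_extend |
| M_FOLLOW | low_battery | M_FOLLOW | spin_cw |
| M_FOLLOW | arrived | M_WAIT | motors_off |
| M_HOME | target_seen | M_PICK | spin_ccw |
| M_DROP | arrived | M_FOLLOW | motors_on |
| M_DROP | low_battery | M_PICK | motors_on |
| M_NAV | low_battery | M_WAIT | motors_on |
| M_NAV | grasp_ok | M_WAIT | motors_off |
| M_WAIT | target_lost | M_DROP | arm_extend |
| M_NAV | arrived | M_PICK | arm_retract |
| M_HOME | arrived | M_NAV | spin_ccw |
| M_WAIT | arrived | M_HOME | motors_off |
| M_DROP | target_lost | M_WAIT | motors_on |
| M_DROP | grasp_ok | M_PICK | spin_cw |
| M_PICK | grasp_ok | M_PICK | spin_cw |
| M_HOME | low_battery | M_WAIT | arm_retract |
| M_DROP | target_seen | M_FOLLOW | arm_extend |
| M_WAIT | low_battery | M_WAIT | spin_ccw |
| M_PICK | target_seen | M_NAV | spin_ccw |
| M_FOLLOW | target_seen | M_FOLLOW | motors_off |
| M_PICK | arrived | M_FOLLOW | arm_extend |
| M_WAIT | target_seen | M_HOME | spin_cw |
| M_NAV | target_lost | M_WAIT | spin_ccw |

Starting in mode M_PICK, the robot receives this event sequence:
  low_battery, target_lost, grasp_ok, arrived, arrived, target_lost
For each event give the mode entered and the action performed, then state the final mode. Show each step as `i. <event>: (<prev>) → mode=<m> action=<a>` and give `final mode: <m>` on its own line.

1. low_battery: (M_PICK) → mode=M_NAV action=arm_extend
2. target_lost: (M_NAV) → mode=M_WAIT action=spin_ccw
3. grasp_ok: (M_WAIT) → mode=M_NAV action=spin_ccw
4. arrived: (M_NAV) → mode=M_PICK action=arm_retract
5. arrived: (M_PICK) → mode=M_FOLLOW action=arm_extend
6. target_lost: (M_FOLLOW) → mode=M_FOLLOW action=spin_cw

final mode: M_FOLLOW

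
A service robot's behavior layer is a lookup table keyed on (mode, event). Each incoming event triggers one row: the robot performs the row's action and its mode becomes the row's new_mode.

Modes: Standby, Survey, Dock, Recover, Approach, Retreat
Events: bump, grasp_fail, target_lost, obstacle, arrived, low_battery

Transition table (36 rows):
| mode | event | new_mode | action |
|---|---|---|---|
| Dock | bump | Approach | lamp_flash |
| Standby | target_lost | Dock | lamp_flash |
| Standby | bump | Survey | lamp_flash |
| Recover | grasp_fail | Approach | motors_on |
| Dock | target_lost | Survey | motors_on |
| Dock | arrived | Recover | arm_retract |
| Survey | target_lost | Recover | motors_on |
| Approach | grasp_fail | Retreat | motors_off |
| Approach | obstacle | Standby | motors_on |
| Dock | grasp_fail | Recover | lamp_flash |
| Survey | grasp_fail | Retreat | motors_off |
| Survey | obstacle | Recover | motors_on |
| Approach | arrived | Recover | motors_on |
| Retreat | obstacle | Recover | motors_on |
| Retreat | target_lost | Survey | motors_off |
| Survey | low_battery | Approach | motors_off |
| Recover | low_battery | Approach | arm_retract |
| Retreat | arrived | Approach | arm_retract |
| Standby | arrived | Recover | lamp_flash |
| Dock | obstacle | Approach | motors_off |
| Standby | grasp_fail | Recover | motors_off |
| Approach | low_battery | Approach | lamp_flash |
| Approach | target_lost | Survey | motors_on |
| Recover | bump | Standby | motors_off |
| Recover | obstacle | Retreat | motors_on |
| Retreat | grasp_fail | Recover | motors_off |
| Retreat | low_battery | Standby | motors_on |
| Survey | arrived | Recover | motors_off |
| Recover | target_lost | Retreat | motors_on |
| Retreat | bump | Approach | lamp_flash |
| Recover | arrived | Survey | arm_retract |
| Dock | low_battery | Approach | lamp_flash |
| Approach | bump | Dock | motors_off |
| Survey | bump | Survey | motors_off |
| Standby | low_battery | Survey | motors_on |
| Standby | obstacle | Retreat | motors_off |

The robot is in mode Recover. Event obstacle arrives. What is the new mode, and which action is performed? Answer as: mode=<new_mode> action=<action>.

current mode = Recover; filter table to that mode:
  (Recover, grasp_fail) → (Approach, motors_on)
  (Recover, low_battery) → (Approach, arm_retract)
  (Recover, bump) → (Standby, motors_off)
  (Recover, obstacle) → (Retreat, motors_on)  ← event matches
  (Recover, target_lost) → (Retreat, motors_on)
  (Recover, arrived) → (Survey, arm_retract)
event = obstacle selects (Retreat, motors_on)

mode=Retreat action=motors_on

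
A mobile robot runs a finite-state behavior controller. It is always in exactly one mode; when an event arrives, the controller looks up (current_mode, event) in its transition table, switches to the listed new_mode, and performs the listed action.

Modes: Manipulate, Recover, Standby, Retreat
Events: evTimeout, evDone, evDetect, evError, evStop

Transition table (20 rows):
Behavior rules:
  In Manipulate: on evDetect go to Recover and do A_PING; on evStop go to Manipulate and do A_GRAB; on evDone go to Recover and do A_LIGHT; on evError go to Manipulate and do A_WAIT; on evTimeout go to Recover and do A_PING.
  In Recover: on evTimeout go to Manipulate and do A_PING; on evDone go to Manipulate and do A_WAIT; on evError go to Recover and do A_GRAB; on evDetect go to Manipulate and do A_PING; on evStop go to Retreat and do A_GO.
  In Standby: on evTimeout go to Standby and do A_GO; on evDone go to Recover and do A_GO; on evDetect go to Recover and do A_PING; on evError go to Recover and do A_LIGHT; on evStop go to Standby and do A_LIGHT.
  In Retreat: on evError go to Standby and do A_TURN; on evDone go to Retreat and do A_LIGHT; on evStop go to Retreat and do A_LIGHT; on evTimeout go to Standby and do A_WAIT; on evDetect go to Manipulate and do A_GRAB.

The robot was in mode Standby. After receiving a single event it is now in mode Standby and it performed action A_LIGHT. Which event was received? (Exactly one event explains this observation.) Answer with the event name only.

evStop

try evTimeout: (Standby, evTimeout) → (Standby, A_GO)
try evDone: (Standby, evDone) → (Recover, A_GO)
try evDetect: (Standby, evDetect) → (Recover, A_PING)
try evError: (Standby, evError) → (Recover, A_LIGHT)
try evStop: (Standby, evStop) → (Standby, A_LIGHT)  ← matches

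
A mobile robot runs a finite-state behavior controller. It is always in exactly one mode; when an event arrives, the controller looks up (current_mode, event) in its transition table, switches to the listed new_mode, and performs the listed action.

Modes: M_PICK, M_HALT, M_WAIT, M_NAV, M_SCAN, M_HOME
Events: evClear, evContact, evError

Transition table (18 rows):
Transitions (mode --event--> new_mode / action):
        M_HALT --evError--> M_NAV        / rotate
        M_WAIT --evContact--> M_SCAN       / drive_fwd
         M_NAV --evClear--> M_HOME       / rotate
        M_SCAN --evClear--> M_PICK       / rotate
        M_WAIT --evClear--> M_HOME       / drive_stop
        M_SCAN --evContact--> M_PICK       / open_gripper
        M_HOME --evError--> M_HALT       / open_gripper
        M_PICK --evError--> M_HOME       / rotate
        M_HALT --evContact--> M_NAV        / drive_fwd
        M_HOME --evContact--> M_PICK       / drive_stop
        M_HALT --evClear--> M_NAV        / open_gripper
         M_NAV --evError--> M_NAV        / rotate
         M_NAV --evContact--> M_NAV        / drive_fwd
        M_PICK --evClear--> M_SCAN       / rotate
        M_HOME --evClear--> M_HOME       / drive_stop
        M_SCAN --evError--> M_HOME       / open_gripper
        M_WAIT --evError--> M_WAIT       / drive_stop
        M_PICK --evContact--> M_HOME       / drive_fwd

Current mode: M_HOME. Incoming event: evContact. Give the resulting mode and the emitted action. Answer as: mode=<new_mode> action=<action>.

mode=M_PICK action=drive_stop

current mode = M_HOME; filter table to that mode:
  (M_HOME, evError) → (M_HALT, open_gripper)
  (M_HOME, evContact) → (M_PICK, drive_stop)  ← event matches
  (M_HOME, evClear) → (M_HOME, drive_stop)
event = evContact selects (M_PICK, drive_stop)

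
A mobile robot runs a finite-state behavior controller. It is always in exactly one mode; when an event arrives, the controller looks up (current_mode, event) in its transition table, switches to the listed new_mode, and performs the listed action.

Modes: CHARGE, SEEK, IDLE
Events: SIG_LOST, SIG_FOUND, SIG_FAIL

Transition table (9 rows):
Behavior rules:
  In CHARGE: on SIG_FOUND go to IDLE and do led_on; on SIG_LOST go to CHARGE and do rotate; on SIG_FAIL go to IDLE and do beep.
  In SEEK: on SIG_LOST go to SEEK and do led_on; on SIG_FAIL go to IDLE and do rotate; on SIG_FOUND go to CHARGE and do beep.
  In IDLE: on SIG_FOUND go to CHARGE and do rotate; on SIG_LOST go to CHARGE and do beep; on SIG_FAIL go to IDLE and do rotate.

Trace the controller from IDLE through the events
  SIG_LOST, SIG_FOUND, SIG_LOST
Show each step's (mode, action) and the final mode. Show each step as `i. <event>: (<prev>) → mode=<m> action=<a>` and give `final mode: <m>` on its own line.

1. SIG_LOST: (IDLE) → mode=CHARGE action=beep
2. SIG_FOUND: (CHARGE) → mode=IDLE action=led_on
3. SIG_LOST: (IDLE) → mode=CHARGE action=beep

final mode: CHARGE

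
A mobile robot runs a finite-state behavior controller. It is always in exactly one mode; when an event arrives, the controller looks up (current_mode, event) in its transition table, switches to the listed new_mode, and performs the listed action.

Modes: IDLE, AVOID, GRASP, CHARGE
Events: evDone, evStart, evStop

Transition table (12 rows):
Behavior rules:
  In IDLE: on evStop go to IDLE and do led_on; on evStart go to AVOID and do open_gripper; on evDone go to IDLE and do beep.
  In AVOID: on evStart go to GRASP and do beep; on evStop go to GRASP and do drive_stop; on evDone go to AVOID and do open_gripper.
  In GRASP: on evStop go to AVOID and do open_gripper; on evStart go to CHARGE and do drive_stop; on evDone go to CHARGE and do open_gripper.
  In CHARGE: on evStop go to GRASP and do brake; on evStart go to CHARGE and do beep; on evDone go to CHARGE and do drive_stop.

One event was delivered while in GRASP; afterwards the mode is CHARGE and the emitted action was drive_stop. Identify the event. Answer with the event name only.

evStart

try evDone: (GRASP, evDone) → (CHARGE, open_gripper)
try evStart: (GRASP, evStart) → (CHARGE, drive_stop)  ← matches
try evStop: (GRASP, evStop) → (AVOID, open_gripper)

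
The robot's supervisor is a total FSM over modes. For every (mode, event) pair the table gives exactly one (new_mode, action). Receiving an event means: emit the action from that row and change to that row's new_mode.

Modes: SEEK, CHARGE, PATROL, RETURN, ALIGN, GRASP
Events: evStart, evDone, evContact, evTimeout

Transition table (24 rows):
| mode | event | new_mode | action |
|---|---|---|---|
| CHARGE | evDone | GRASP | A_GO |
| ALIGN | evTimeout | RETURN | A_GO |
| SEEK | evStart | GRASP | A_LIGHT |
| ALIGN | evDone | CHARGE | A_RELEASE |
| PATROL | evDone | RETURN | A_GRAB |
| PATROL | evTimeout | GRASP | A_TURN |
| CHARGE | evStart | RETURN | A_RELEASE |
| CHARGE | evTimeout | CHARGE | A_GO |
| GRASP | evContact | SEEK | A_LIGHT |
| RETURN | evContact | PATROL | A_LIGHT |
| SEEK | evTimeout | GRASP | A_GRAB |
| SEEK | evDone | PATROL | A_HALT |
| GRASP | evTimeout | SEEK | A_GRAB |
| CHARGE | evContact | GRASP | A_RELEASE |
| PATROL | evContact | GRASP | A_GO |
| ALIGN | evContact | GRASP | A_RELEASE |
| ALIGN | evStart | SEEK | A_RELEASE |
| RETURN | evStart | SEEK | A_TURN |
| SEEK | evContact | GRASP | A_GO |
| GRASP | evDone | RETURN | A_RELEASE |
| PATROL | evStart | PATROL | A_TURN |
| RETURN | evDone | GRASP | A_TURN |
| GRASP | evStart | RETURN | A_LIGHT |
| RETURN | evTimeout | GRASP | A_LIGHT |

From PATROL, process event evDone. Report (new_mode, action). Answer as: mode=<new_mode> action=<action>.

mode=RETURN action=A_GRAB

current mode = PATROL; filter table to that mode:
  (PATROL, evDone) → (RETURN, A_GRAB)  ← event matches
  (PATROL, evTimeout) → (GRASP, A_TURN)
  (PATROL, evContact) → (GRASP, A_GO)
  (PATROL, evStart) → (PATROL, A_TURN)
event = evDone selects (RETURN, A_GRAB)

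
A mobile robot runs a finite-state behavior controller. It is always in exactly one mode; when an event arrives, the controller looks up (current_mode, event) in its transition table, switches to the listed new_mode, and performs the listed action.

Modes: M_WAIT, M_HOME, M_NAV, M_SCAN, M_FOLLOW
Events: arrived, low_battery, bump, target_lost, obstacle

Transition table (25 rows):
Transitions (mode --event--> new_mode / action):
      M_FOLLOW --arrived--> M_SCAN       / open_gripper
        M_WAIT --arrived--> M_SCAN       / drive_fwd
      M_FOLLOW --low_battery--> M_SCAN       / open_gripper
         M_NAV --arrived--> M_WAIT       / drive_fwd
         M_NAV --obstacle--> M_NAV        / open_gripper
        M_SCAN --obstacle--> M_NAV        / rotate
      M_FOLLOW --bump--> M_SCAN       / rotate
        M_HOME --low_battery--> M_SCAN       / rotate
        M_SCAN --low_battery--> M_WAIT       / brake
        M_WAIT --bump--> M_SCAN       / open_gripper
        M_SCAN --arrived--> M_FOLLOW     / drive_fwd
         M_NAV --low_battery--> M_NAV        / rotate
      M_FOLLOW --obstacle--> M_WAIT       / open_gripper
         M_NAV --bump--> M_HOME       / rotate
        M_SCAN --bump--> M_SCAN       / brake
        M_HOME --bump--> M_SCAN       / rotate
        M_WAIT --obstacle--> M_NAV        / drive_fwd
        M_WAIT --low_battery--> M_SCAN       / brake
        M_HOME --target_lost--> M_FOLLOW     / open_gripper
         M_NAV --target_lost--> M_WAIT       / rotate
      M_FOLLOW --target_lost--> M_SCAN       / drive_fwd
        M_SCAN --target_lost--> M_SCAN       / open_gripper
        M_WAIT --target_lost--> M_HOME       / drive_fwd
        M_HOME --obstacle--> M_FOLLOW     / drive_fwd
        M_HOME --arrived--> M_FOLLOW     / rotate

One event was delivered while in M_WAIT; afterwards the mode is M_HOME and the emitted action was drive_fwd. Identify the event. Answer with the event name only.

target_lost

try arrived: (M_WAIT, arrived) → (M_SCAN, drive_fwd)
try low_battery: (M_WAIT, low_battery) → (M_SCAN, brake)
try bump: (M_WAIT, bump) → (M_SCAN, open_gripper)
try target_lost: (M_WAIT, target_lost) → (M_HOME, drive_fwd)  ← matches
try obstacle: (M_WAIT, obstacle) → (M_NAV, drive_fwd)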